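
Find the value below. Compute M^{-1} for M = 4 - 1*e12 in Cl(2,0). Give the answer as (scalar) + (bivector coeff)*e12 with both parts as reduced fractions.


M = 4 - 1*e12, where e12^2 = -1.
Since M commutes with its reverse ~M = a - b*e12, M * ~M = a^2 - b^2*e12^2 = a^2 + b^2.
So M^{-1} = ~M / (a^2 + b^2) = (a - b*e12)/(a^2 + b^2).
a^2 + b^2 = 16 + 1 = 17
Scalar part = 4/17 = 4/17
Bivector coeff = 1/17 = 1/17
M^{-1} = 4/17 + 1/17*e12


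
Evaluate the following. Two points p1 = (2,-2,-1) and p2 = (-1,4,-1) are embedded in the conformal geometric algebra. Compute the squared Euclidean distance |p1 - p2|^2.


p1 - p2 = (3, -6, 0)
|p1 - p2|^2 = 3^2 + (-6)^2 + 0^2
= 9 + 36 + 0
= 45


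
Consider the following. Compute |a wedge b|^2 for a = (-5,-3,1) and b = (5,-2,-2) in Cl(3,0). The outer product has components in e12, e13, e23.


a wedge b = (a1*b2 - a2*b1)*e12 + (a1*b3 - a3*b1)*e13 + (a2*b3 - a3*b2)*e23
e12 coeff: (-5)*(-2) - (-3)*5 = 10 - (-15) = 25
e13 coeff: (-5)*(-2) - 1*5 = 10 - 5 = 5
e23 coeff: (-3)*(-2) - 1*(-2) = 6 - (-2) = 8
|a wedge b|^2 = 25^2 + 5^2 + 8^2
= 625 + 25 + 64
= 714


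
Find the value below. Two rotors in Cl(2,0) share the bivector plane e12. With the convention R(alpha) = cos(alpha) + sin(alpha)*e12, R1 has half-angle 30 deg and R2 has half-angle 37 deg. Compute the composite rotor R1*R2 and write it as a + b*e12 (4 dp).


Same-plane rotors commute and their half-angles add:
R1*R2 = cos(a1 + a2) + sin(a1 + a2)*e12.
a1 + a2 = 30 + 37 = 67 deg
cos(67 deg) = 0.3907
sin(67 deg) = 0.9205
R1*R2 = 0.3907 + 0.9205*e12


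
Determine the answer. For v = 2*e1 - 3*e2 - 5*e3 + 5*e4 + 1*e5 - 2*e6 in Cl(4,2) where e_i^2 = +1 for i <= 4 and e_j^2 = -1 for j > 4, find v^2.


v^2 = sum of c_i^2 * e_i^2
Positive signature terms (e_i^2 = +1): 2^2 + (-3)^2 + (-5)^2 + 5^2 = 63
Negative signature terms (e_j^2 = -1): 1^2 + (-2)^2 = 5
v^2 = 63 - 5 = 58


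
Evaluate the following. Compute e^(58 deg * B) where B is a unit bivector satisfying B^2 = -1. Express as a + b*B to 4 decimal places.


For a unit bivector B with B^2 = -1, the exponential series gives
e^(theta*B) = cos(theta) + sin(theta)*B (the GA analogue of Euler's formula).
theta = 58 degrees = 1.012291 rad
cos(58 deg) = 0.5299
sin(58 deg) = 0.8480
exp(theta*B) = 0.5299 + 0.8480*B


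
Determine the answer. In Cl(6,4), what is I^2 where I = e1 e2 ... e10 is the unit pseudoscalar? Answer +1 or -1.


The pseudoscalar I = e1...e_n (product of all n generators) of Cl(p,q) satisfies I^2 = (-1)^(q + n(n-1)/2).
p = 6, q = 4, n = p + q = 10
n(n-1)/2 = 10 * 9 / 2 = 45
Exponent = q + n(n-1)/2 = 4 + 45 = 49
I^2 = (-1)^49 = -1


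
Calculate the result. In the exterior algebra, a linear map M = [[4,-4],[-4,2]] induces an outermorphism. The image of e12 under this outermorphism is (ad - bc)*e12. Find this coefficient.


The outermorphism of a linear map f sends e1^e2 to f(e1)^f(e2).
f(e1) = 4*e1 - 4*e2
f(e2) = -4*e1 + 2*e2
f(e1) ^ f(e2) = (4*e1 - 4*e2) ^ (-4*e1 + 2*e2)
= 4*2*e12 + (-4)*(-4)*e21
= (8 - 16)*e12
= -8*e12
Coefficient = -8


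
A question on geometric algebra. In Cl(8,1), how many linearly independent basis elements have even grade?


Even subalgebra dimension = 2^(n-1)
n = 8 + 1 = 9
2^(9 - 1) = 2^8 = 256
Verification: sum of C(9,k) for even k = 1 + 36 + 126 + 84 + 9 = 256
Result = 256


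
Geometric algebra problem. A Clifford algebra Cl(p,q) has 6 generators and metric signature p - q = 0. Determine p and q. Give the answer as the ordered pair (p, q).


We need p + q = 6 and p - q = 0.
Adding: 2p = 6 + 0 = 6, so p = 3.
Then q = 6 - 3 = 3.
(p, q) = (3, 3)


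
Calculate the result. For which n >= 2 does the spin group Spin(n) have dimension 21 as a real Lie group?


dim Spin(n) = dim so(n) = n(n-1)/2.
Solve n(n-1)/2 = 21, i.e. n^2 - n - 42 = 0.
Discriminant = 1 + 8*21 = 169
n = (1 + sqrt(169))/2 = (1 + 13)/2 = 7


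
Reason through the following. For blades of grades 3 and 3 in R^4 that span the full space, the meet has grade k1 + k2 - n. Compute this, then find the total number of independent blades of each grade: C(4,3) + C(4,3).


Meet grade = grade(A) + grade(B) - n
= 3 + 3 - 4 = 2
C(4,3) = 4
C(4,3) = 4
dim_A + dim_B = 4 + 4 = 8


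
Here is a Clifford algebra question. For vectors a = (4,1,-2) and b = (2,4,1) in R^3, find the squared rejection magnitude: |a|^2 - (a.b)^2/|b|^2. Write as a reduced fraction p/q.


|a|^2 = 4^2 + 1^2 + (-2)^2 = 21
|b|^2 = 2^2 + 4^2 + 1^2 = 21
a . b = 4*2 + 1*4 + (-2)*1 = 10
(a.b)^2 = 10^2 = 100
|rej|^2 = 21 - 100/21
= (441 - 100)/21
= 341/21
In lowest terms: 341/21


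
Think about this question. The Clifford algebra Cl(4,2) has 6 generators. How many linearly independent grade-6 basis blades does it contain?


Number of grade-k basis blades in Cl(p,q) with n = p + q is C(n, k).
n = 4 + 2 = 6
C(6, 6) = 6! / (6! * 0!)
= 720 / (720 * 1)
= 1


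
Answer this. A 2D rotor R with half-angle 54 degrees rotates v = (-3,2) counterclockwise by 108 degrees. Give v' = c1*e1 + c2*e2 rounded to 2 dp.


Rotor R = cos(54deg) - sin(54deg)*e12
Rotation angle theta = 2 * 54 = 108 degrees
v' = R*v*~R rotates v by theta.
cos(108deg) = -0.3090, sin(108deg) = 0.9511
v'_1 = -3*cos(108deg) - 2*sin(108deg)
= -3*(-0.3090) - 2*0.9511
= -0.98
v'_2 = -3*sin(108deg) + 2*cos(108deg)
= -3*0.9511 + 2*(-0.3090)
= -3.47
v' = -0.98*e1 - 3.47*e2


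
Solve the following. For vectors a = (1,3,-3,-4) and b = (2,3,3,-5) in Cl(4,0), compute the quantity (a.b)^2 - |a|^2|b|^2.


a . b = 1*2 + 3*3 + (-3)*3 + (-4)*(-5)
= 2 + 9 + (-9) + 20 = 22
|a|^2 = 1^2 + 3^2 + (-3)^2 + (-4)^2 = 35
|b|^2 = 2^2 + 3^2 + 3^2 + (-5)^2 = 47
(a.b)^2 = 22^2 = 484
|a|^2 * |b|^2 = 35 * 47 = 1645
Result = 484 - 1645 = -1161


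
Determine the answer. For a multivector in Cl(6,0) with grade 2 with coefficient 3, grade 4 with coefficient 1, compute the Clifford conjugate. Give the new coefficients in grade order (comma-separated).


Clifford conjugate sign for grade k: (-1)^(k(k+1)/2)
Grade 2: (-1)^(2*3/2) = (-1)^3 = -1, coeff 3 -> -3
Grade 4: (-1)^(4*5/2) = (-1)^10 = 1, coeff 1 -> 1
Conjugated coefficients: -3, 1


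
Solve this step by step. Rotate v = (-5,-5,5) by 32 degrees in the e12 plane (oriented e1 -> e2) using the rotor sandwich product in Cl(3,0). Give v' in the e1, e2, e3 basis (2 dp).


Rotor R = cos(16deg) - sin(16deg)*e12
Rotation angle theta = 2 * 16 = 32 degrees in the e12 plane (e1 -> e2).
The component perpendicular to the plane (e3) is invariant: v'_3 = v3 = 5.00
cos(32deg) = 0.8480, sin(32deg) = 0.5299
v'_1 = v1*cos(theta) - v2*sin(theta) = -5*0.8480 - (-5)*0.5299 = -1.59
v'_2 = v1*sin(theta) + v2*cos(theta) = -5*0.5299 + (-5)*0.8480 = -6.89
v' = -1.59*e1 - 6.89*e2 + 5.00*e3


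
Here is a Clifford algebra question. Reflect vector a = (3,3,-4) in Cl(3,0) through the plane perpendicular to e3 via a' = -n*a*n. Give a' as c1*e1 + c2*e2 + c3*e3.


Reflection formula: a' = -n*a*n, with n = e3 (unit vector, n^2 = 1).
For reflection through hyperplane perp to e3:
The component along e3 flips sign, others stay.
a = (3, 3, -4)
a' = (3, 3, 4)
a' = 3*e1 + 3*e2 + 4*e3


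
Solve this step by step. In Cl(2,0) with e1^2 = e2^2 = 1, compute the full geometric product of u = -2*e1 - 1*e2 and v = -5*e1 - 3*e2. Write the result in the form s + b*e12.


Expand: (-2*e1 - 1*e2)(-5*e1 - 3*e2)
= (-2)*(-5)*e1e1 + (-2)*(-3)*e1e2 + (-1)*(-5)*e2e1 + (-1)*(-3)*e2e2
Using e1^2 = e2^2 = 1, e2e1 = -e1e2:
Scalar part s = (-2)*(-5) + (-1)*(-3) = 10 + 3 = 13
Bivector part b = (-2)*(-3) - (-1)*(-5) = 6 - 5 = 1
uv = 13 + 1*e12


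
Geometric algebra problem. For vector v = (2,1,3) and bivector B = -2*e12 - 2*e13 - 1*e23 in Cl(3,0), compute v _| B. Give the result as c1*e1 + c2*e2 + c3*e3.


Left contraction v _| B = <vB>_1 (grade-1 part of the geometric product vB).
Using e1_|e12 = e2, e2_|e12 = -e1, e1_|e13 = e3, e3_|e13 = -e1, e2_|e23 = e3, e3_|e23 = -e2:
e1 coeff: -v2*b12 - v3*b13 = -(1)*(-2) - (3)*(-2) = 8
e2 coeff: v1*b12 - v3*b23 = (2)*(-2) - (3)*(-1) = -1
e3 coeff: v1*b13 + v2*b23 = (2)*(-2) + (1)*(-1) = -5
v _| B = 8*e1 - 1*e2 - 5*e3


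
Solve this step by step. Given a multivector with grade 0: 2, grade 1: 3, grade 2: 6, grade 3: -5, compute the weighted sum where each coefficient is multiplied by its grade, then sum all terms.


Grade-weighted sum = sum of grade_k * coefficient_k
0*2 = 0
1*3 = 3
2*6 = 12
3*(-5) = -15
Total = 0 + 3 + 12 + (-15) = 0


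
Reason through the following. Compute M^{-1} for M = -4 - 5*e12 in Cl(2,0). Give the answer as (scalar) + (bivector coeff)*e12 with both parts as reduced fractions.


M = -4 - 5*e12, where e12^2 = -1.
Since M commutes with its reverse ~M = a - b*e12, M * ~M = a^2 - b^2*e12^2 = a^2 + b^2.
So M^{-1} = ~M / (a^2 + b^2) = (a - b*e12)/(a^2 + b^2).
a^2 + b^2 = 16 + 25 = 41
Scalar part = -4/41 = -4/41
Bivector coeff = 5/41 = 5/41
M^{-1} = -4/41 + 5/41*e12


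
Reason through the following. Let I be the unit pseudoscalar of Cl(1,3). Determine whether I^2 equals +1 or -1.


The pseudoscalar I = e1...e_n (product of all n generators) of Cl(p,q) satisfies I^2 = (-1)^(q + n(n-1)/2).
p = 1, q = 3, n = p + q = 4
n(n-1)/2 = 4 * 3 / 2 = 6
Exponent = q + n(n-1)/2 = 3 + 6 = 9
I^2 = (-1)^9 = -1


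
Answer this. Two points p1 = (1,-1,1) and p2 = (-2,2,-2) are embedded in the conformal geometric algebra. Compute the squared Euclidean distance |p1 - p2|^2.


p1 - p2 = (3, -3, 3)
|p1 - p2|^2 = 3^2 + (-3)^2 + 3^2
= 9 + 9 + 9
= 27


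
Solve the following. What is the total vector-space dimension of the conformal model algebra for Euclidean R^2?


The conformal model of R^2 uses Cl(3,1): the 2 Euclidean generators plus two extra orthogonal generators e+ (e+^2 = +1) and e- (e-^2 = -1), from which the null vectors e0, einf are built.
Number of generators m = 2 + 2 = 4.
dim Cl(p,q) = 2^m = 2^4 = 16


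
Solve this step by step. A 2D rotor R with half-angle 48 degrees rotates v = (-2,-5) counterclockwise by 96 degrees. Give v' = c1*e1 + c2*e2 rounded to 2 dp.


Rotor R = cos(48deg) - sin(48deg)*e12
Rotation angle theta = 2 * 48 = 96 degrees
v' = R*v*~R rotates v by theta.
cos(96deg) = -0.1045, sin(96deg) = 0.9945
v'_1 = -2*cos(96deg) - (-5)*sin(96deg)
= -2*(-0.1045) - (-5)*0.9945
= 5.18
v'_2 = -2*sin(96deg) + (-5)*cos(96deg)
= -2*0.9945 + (-5)*(-0.1045)
= -1.47
v' = 5.18*e1 - 1.47*e2


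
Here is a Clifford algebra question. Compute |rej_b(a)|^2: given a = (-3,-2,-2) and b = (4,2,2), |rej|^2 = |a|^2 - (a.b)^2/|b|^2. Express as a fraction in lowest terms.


|a|^2 = (-3)^2 + (-2)^2 + (-2)^2 = 17
|b|^2 = 4^2 + 2^2 + 2^2 = 24
a . b = (-3)*4 + (-2)*2 + (-2)*2 = -20
(a.b)^2 = (-20)^2 = 400
|rej|^2 = 17 - 400/24
= (408 - 400)/24
= 8/24
In lowest terms: 1/3


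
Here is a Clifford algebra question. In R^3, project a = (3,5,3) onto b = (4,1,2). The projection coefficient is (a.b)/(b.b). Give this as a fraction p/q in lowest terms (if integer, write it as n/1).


Projection coefficient = (a . b) / (b . b)
a . b = 3*4 + 5*1 + 3*2
= 12 + 5 + 6 = 23
b . b = 4^2 + 1^2 + 2^2
= 16 + 1 + 4 = 21
Coefficient = 23/21
In lowest terms: 23/21


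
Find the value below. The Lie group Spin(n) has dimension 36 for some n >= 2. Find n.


dim Spin(n) = dim so(n) = n(n-1)/2.
Solve n(n-1)/2 = 36, i.e. n^2 - n - 72 = 0.
Discriminant = 1 + 8*36 = 289
n = (1 + sqrt(289))/2 = (1 + 17)/2 = 9


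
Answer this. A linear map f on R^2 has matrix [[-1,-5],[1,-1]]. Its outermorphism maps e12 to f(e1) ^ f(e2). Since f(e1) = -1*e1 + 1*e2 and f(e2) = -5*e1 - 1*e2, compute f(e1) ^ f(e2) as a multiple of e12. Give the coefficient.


The outermorphism of a linear map f sends e1^e2 to f(e1)^f(e2).
f(e1) = -1*e1 + 1*e2
f(e2) = -5*e1 - 1*e2
f(e1) ^ f(e2) = (-1*e1 + 1*e2) ^ (-5*e1 - 1*e2)
= (-1)*(-1)*e12 + 1*(-5)*e21
= (1 - (-5))*e12
= 6*e12
Coefficient = 6


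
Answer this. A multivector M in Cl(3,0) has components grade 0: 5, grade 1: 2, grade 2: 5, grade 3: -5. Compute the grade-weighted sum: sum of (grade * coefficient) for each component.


Grade-weighted sum = sum of grade_k * coefficient_k
0*5 = 0
1*2 = 2
2*5 = 10
3*(-5) = -15
Total = 0 + 2 + 10 + (-15) = -3


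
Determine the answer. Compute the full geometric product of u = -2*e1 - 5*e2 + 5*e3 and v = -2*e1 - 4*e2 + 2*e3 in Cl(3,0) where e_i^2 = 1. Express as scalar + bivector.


In Cl(3,0): e_i^2 = 1, e_ie_j = -e_je_i for i != j.
Scalar part = u . v = (-2)*(-2) + (-5)*(-4) + 5*2
= 4 + 20 + 10 = 34
e12 coeff = (-2)*(-4) - (-5)*(-2) = 8 - 10 = -2
e13 coeff = (-2)*2 - 5*(-2) = -4 - (-10) = 6
e23 coeff = (-5)*2 - 5*(-4) = -10 - (-20) = 10
uv = 34 - 2*e12 + 6*e13 + 10*e23


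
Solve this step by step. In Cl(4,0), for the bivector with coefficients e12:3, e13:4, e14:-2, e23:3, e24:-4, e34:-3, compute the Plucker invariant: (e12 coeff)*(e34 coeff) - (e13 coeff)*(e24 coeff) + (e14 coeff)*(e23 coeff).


Plucker relation: af - be + cd
a*f = 3*(-3) = -9
b*e = 4*(-4) = -16
c*d = (-2)*3 = -6
af - be + cd = -9 - (-16) + (-6)
= 1


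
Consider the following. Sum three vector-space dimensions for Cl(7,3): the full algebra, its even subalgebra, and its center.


n = 7 + 3 = 10
Total dim = 2^10 = 1024
Even subalgebra dim = 2^9 = 512
n is even, so center dim = 1
Sum = 1024 + 512 + 1 = 1537


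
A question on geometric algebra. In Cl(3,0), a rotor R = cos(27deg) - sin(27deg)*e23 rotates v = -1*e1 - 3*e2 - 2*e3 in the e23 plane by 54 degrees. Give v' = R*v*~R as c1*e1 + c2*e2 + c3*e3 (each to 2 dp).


Rotor R = cos(27deg) - sin(27deg)*e23
Rotation angle theta = 2 * 27 = 54 degrees in the e23 plane (e2 -> e3).
The component perpendicular to the plane (e1) is invariant: v'_1 = v1 = -1.00
cos(54deg) = 0.5878, sin(54deg) = 0.8090
v'_2 = v2*cos(theta) - v3*sin(theta) = -3*0.5878 - (-2)*0.8090 = -0.15
v'_3 = v2*sin(theta) + v3*cos(theta) = -3*0.8090 + (-2)*0.5878 = -3.60
v' = -1.00*e1 - 0.15*e2 - 3.60*e3


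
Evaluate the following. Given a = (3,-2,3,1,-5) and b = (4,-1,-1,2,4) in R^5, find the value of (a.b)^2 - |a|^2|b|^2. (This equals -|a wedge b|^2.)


a . b = 3*4 + (-2)*(-1) + 3*(-1) + 1*2 + (-5)*4
= 12 + 2 + (-3) + 2 + (-20) = -7
|a|^2 = 3^2 + (-2)^2 + 3^2 + 1^2 + (-5)^2 = 48
|b|^2 = 4^2 + (-1)^2 + (-1)^2 + 2^2 + 4^2 = 38
(a.b)^2 = (-7)^2 = 49
|a|^2 * |b|^2 = 48 * 38 = 1824
Result = 49 - 1824 = -1775


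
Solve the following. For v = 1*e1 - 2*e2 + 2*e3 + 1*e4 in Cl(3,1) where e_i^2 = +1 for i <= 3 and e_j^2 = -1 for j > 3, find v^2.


v^2 = sum of c_i^2 * e_i^2
Positive signature terms (e_i^2 = +1): 1^2 + (-2)^2 + 2^2 = 9
Negative signature terms (e_j^2 = -1): 1^2 = 1
v^2 = 9 - 1 = 8


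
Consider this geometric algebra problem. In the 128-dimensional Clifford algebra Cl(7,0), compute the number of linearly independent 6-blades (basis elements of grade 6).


Number of grade-k basis blades in Cl(p,q) with n = p + q is C(n, k).
n = 7 + 0 = 7
C(7, 6) = 7! / (6! * 1!)
= 5040 / (720 * 1)
= 7


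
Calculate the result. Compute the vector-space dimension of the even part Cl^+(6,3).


Even subalgebra dimension = 2^(n-1)
n = 6 + 3 = 9
2^(9 - 1) = 2^8 = 256
Verification: sum of C(9,k) for even k = 1 + 36 + 126 + 84 + 9 = 256
Result = 256


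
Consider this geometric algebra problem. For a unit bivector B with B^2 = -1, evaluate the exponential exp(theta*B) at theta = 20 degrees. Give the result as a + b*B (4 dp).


For a unit bivector B with B^2 = -1, the exponential series gives
e^(theta*B) = cos(theta) + sin(theta)*B (the GA analogue of Euler's formula).
theta = 20 degrees = 0.349066 rad
cos(20 deg) = 0.9397
sin(20 deg) = 0.3420
exp(theta*B) = 0.9397 + 0.3420*B


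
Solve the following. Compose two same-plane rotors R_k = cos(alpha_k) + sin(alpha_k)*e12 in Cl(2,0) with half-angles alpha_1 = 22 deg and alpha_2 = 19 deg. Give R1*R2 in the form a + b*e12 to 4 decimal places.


Same-plane rotors commute and their half-angles add:
R1*R2 = cos(a1 + a2) + sin(a1 + a2)*e12.
a1 + a2 = 22 + 19 = 41 deg
cos(41 deg) = 0.7547
sin(41 deg) = 0.6561
R1*R2 = 0.7547 + 0.6561*e12


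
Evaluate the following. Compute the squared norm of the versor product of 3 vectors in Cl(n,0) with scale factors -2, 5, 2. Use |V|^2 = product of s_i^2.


Each vector v_i has |v_i|^2 = s_i^2
Squared scales: (-2)^2 = 4, 5^2 = 25, 2^2 = 4
|V|^2 = 4 * 25 * 4
= 400


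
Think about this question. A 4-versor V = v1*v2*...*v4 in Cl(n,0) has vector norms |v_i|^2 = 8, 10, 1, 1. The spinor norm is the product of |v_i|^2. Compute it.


Spinor norm N(V) = |v1|^2 * |v2|^2 * ... * |v4|^2
= 8 * 10 * 1 * 1
Running product: 8, 80, 80, 80
N(V) = 80


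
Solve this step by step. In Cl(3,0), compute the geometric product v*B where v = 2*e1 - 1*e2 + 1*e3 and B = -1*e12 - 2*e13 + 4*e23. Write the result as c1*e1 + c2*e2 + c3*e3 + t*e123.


vB has grade-1 (vector) and grade-3 (trivector) parts: vB = (v _| B) + (v ^ B).
Vector part <vB>_1:
  e1: -v2*b12 - v3*b13 = -(-1)*(-1) - (1)*(-2) = 1
  e2: v1*b12 - v3*b23 = (2)*(-1) - (1)*(4) = -6
  e3: v1*b13 + v2*b23 = (2)*(-2) + (-1)*(4) = -8
Trivector part <vB>_3:
  e123: v1*b23 - v2*b13 + v3*b12 = (2)*(4) - (-1)*(-2) + (1)*(-1) = 5
vB = 1*e1 - 6*e2 - 8*e3 + 5*e123


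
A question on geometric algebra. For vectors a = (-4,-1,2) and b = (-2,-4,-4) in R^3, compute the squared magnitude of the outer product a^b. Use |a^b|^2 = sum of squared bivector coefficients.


a wedge b = (a1*b2 - a2*b1)*e12 + (a1*b3 - a3*b1)*e13 + (a2*b3 - a3*b2)*e23
e12 coeff: (-4)*(-4) - (-1)*(-2) = 16 - 2 = 14
e13 coeff: (-4)*(-4) - 2*(-2) = 16 - (-4) = 20
e23 coeff: (-1)*(-4) - 2*(-4) = 4 - (-8) = 12
|a wedge b|^2 = 14^2 + 20^2 + 12^2
= 196 + 400 + 144
= 740


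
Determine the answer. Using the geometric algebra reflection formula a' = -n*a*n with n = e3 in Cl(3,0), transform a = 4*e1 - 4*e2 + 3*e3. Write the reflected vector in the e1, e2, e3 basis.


Reflection formula: a' = -n*a*n, with n = e3 (unit vector, n^2 = 1).
For reflection through hyperplane perp to e3:
The component along e3 flips sign, others stay.
a = (4, -4, 3)
a' = (4, -4, -3)
a' = 4*e1 - 4*e2 - 3*e3


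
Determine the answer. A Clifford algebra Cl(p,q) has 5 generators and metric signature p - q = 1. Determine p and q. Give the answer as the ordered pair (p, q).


We need p + q = 5 and p - q = 1.
Adding: 2p = 5 + 1 = 6, so p = 3.
Then q = 5 - 3 = 2.
(p, q) = (3, 2)


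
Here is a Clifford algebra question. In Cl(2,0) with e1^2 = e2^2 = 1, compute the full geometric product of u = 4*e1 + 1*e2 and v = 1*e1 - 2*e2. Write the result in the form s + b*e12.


Expand: (4*e1 + 1*e2)(1*e1 - 2*e2)
= 4*1*e1e1 + 4*(-2)*e1e2 + 1*1*e2e1 + 1*(-2)*e2e2
Using e1^2 = e2^2 = 1, e2e1 = -e1e2:
Scalar part s = 4*1 + 1*(-2) = 4 + (-2) = 2
Bivector part b = 4*(-2) - 1*1 = -8 - 1 = -9
uv = 2 - 9*e12


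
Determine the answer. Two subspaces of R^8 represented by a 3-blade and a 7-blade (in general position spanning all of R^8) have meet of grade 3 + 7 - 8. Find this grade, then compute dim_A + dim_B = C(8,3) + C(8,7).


Meet grade = grade(A) + grade(B) - n
= 3 + 7 - 8 = 2
C(8,3) = 56
C(8,7) = 8
dim_A + dim_B = 56 + 8 = 64


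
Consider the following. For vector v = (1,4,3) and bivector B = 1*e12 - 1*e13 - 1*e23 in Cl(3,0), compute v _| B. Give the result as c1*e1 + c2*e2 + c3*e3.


Left contraction v _| B = <vB>_1 (grade-1 part of the geometric product vB).
Using e1_|e12 = e2, e2_|e12 = -e1, e1_|e13 = e3, e3_|e13 = -e1, e2_|e23 = e3, e3_|e23 = -e2:
e1 coeff: -v2*b12 - v3*b13 = -(4)*(1) - (3)*(-1) = -1
e2 coeff: v1*b12 - v3*b23 = (1)*(1) - (3)*(-1) = 4
e3 coeff: v1*b13 + v2*b23 = (1)*(-1) + (4)*(-1) = -5
v _| B = -1*e1 + 4*e2 - 5*e3


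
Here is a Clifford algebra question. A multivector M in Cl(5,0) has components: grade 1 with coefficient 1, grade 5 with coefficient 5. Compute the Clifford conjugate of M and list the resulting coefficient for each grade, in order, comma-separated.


Clifford conjugate sign for grade k: (-1)^(k(k+1)/2)
Grade 1: (-1)^(1*2/2) = (-1)^1 = -1, coeff 1 -> -1
Grade 5: (-1)^(5*6/2) = (-1)^15 = -1, coeff 5 -> -5
Conjugated coefficients: -1, -5


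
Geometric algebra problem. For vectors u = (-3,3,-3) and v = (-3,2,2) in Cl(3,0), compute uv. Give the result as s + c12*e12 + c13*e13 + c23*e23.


In Cl(3,0): e_i^2 = 1, e_ie_j = -e_je_i for i != j.
Scalar part = u . v = (-3)*(-3) + 3*2 + (-3)*2
= 9 + 6 + (-6) = 9
e12 coeff = (-3)*2 - 3*(-3) = -6 - (-9) = 3
e13 coeff = (-3)*2 - (-3)*(-3) = -6 - 9 = -15
e23 coeff = 3*2 - (-3)*2 = 6 - (-6) = 12
uv = 9 + 3*e12 - 15*e13 + 12*e23


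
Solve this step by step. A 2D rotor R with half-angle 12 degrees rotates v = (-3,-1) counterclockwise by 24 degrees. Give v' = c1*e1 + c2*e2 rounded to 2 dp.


Rotor R = cos(12deg) - sin(12deg)*e12
Rotation angle theta = 2 * 12 = 24 degrees
v' = R*v*~R rotates v by theta.
cos(24deg) = 0.9135, sin(24deg) = 0.4067
v'_1 = -3*cos(24deg) - (-1)*sin(24deg)
= -3*0.9135 - (-1)*0.4067
= -2.33
v'_2 = -3*sin(24deg) + (-1)*cos(24deg)
= -3*0.4067 + (-1)*0.9135
= -2.13
v' = -2.33*e1 - 2.13*e2


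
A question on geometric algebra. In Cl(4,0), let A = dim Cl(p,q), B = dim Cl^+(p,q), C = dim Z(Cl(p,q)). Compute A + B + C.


n = 4 + 0 = 4
Total dim = 2^4 = 16
Even subalgebra dim = 2^3 = 8
n is even, so center dim = 1
Sum = 16 + 8 + 1 = 25


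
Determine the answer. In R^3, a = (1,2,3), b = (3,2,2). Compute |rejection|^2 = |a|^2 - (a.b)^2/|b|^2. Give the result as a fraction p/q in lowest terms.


|a|^2 = 1^2 + 2^2 + 3^2 = 14
|b|^2 = 3^2 + 2^2 + 2^2 = 17
a . b = 1*3 + 2*2 + 3*2 = 13
(a.b)^2 = 13^2 = 169
|rej|^2 = 14 - 169/17
= (238 - 169)/17
= 69/17
In lowest terms: 69/17


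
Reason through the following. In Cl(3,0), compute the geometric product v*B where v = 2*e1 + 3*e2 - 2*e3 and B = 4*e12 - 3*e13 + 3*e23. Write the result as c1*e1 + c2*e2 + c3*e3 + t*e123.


vB has grade-1 (vector) and grade-3 (trivector) parts: vB = (v _| B) + (v ^ B).
Vector part <vB>_1:
  e1: -v2*b12 - v3*b13 = -(3)*(4) - (-2)*(-3) = -18
  e2: v1*b12 - v3*b23 = (2)*(4) - (-2)*(3) = 14
  e3: v1*b13 + v2*b23 = (2)*(-3) + (3)*(3) = 3
Trivector part <vB>_3:
  e123: v1*b23 - v2*b13 + v3*b12 = (2)*(3) - (3)*(-3) + (-2)*(4) = 7
vB = -18*e1 + 14*e2 + 3*e3 + 7*e123


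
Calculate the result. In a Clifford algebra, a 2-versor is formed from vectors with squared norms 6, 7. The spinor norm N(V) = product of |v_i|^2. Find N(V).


Spinor norm N(V) = |v1|^2 * |v2|^2 * ... * |v2|^2
= 6 * 7
Running product: 6, 42
N(V) = 42


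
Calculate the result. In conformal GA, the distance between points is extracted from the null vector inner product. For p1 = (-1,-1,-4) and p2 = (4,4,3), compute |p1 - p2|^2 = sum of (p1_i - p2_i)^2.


p1 - p2 = (-5, -5, -7)
|p1 - p2|^2 = (-5)^2 + (-5)^2 + (-7)^2
= 25 + 25 + 49
= 99


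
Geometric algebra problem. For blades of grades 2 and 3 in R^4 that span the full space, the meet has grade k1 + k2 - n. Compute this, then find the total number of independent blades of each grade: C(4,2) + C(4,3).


Meet grade = grade(A) + grade(B) - n
= 2 + 3 - 4 = 1
C(4,2) = 6
C(4,3) = 4
dim_A + dim_B = 6 + 4 = 10


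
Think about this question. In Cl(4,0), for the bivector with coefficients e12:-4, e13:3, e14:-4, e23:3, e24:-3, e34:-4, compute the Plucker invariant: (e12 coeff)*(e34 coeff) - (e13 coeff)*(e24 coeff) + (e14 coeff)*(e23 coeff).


Plucker relation: af - be + cd
a*f = (-4)*(-4) = 16
b*e = 3*(-3) = -9
c*d = (-4)*3 = -12
af - be + cd = 16 - (-9) + (-12)
= 13


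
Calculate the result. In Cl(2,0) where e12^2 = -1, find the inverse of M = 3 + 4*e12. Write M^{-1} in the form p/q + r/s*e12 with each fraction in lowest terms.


M = 3 + 4*e12, where e12^2 = -1.
Since M commutes with its reverse ~M = a - b*e12, M * ~M = a^2 - b^2*e12^2 = a^2 + b^2.
So M^{-1} = ~M / (a^2 + b^2) = (a - b*e12)/(a^2 + b^2).
a^2 + b^2 = 9 + 16 = 25
Scalar part = 3/25 = 3/25
Bivector coeff = -4/25 = -4/25
M^{-1} = 3/25 - 4/25*e12


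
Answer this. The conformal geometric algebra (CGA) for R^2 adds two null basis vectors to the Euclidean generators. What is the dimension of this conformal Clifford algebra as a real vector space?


The conformal model of R^2 uses Cl(3,1): the 2 Euclidean generators plus two extra orthogonal generators e+ (e+^2 = +1) and e- (e-^2 = -1), from which the null vectors e0, einf are built.
Number of generators m = 2 + 2 = 4.
dim Cl(p,q) = 2^m = 2^4 = 16


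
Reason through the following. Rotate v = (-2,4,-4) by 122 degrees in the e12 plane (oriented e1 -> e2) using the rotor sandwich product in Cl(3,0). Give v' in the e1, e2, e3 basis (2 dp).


Rotor R = cos(61deg) - sin(61deg)*e12
Rotation angle theta = 2 * 61 = 122 degrees in the e12 plane (e1 -> e2).
The component perpendicular to the plane (e3) is invariant: v'_3 = v3 = -4.00
cos(122deg) = -0.5299, sin(122deg) = 0.8480
v'_1 = v1*cos(theta) - v2*sin(theta) = -2*(-0.5299) - 4*0.8480 = -2.33
v'_2 = v1*sin(theta) + v2*cos(theta) = -2*0.8480 + 4*(-0.5299) = -3.82
v' = -2.33*e1 - 3.82*e2 - 4.00*e3


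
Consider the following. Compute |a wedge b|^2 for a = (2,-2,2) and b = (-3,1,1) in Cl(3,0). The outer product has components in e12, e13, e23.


a wedge b = (a1*b2 - a2*b1)*e12 + (a1*b3 - a3*b1)*e13 + (a2*b3 - a3*b2)*e23
e12 coeff: 2*1 - (-2)*(-3) = 2 - 6 = -4
e13 coeff: 2*1 - 2*(-3) = 2 - (-6) = 8
e23 coeff: (-2)*1 - 2*1 = -2 - 2 = -4
|a wedge b|^2 = (-4)^2 + 8^2 + (-4)^2
= 16 + 64 + 16
= 96


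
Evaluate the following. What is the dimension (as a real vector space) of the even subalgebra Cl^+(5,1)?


Even subalgebra dimension = 2^(n-1)
n = 5 + 1 = 6
2^(6 - 1) = 2^5 = 32
Verification: sum of C(6,k) for even k = 1 + 15 + 15 + 1 = 32
Result = 32


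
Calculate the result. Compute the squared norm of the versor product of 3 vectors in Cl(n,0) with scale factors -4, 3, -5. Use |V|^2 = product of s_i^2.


Each vector v_i has |v_i|^2 = s_i^2
Squared scales: (-4)^2 = 16, 3^2 = 9, (-5)^2 = 25
|V|^2 = 16 * 9 * 25
= 3600


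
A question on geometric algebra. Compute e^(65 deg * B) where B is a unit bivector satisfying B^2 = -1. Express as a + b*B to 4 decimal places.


For a unit bivector B with B^2 = -1, the exponential series gives
e^(theta*B) = cos(theta) + sin(theta)*B (the GA analogue of Euler's formula).
theta = 65 degrees = 1.134464 rad
cos(65 deg) = 0.4226
sin(65 deg) = 0.9063
exp(theta*B) = 0.4226 + 0.9063*B


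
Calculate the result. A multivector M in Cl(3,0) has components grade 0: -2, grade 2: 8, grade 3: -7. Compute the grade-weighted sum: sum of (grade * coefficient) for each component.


Grade-weighted sum = sum of grade_k * coefficient_k
0*(-2) = 0
2*8 = 16
3*(-7) = -21
Total = 0 + 16 + (-21) = -5


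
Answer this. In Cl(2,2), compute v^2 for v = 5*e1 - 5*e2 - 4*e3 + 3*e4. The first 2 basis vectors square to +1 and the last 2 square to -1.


v^2 = sum of c_i^2 * e_i^2
Positive signature terms (e_i^2 = +1): 5^2 + (-5)^2 = 50
Negative signature terms (e_j^2 = -1): (-4)^2 + 3^2 = 25
v^2 = 50 - 25 = 25


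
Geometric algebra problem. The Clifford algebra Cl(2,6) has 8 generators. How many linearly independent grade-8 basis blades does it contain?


Number of grade-k basis blades in Cl(p,q) with n = p + q is C(n, k).
n = 2 + 6 = 8
C(8, 8) = 8! / (8! * 0!)
= 40320 / (40320 * 1)
= 1


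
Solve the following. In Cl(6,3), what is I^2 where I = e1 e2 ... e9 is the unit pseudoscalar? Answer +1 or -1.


The pseudoscalar I = e1...e_n (product of all n generators) of Cl(p,q) satisfies I^2 = (-1)^(q + n(n-1)/2).
p = 6, q = 3, n = p + q = 9
n(n-1)/2 = 9 * 8 / 2 = 36
Exponent = q + n(n-1)/2 = 3 + 36 = 39
I^2 = (-1)^39 = -1


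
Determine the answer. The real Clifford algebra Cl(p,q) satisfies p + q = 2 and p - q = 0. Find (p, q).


We need p + q = 2 and p - q = 0.
Adding: 2p = 2 + 0 = 2, so p = 1.
Then q = 2 - 1 = 1.
(p, q) = (1, 1)


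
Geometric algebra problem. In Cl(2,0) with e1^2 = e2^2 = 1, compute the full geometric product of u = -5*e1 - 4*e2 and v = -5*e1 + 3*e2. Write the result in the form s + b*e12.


Expand: (-5*e1 - 4*e2)(-5*e1 + 3*e2)
= (-5)*(-5)*e1e1 + (-5)*3*e1e2 + (-4)*(-5)*e2e1 + (-4)*3*e2e2
Using e1^2 = e2^2 = 1, e2e1 = -e1e2:
Scalar part s = (-5)*(-5) + (-4)*3 = 25 + (-12) = 13
Bivector part b = (-5)*3 - (-4)*(-5) = -15 - 20 = -35
uv = 13 - 35*e12


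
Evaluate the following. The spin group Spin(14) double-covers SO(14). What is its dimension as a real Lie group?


Spin(n) double-covers SO(n); both have Lie algebra so(n) of dimension n(n-1)/2.
n = 14
n(n-1) = 14 * 13 = 182
dim Spin(14) = 182/2 = 91


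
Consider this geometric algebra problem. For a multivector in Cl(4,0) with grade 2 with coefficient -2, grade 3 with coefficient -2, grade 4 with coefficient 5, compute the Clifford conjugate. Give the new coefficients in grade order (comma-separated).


Clifford conjugate sign for grade k: (-1)^(k(k+1)/2)
Grade 2: (-1)^(2*3/2) = (-1)^3 = -1, coeff -2 -> 2
Grade 3: (-1)^(3*4/2) = (-1)^6 = 1, coeff -2 -> -2
Grade 4: (-1)^(4*5/2) = (-1)^10 = 1, coeff 5 -> 5
Conjugated coefficients: 2, -2, 5


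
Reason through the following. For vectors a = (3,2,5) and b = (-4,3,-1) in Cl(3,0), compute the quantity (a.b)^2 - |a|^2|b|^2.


a . b = 3*(-4) + 2*3 + 5*(-1)
= -12 + 6 + (-5) = -11
|a|^2 = 3^2 + 2^2 + 5^2 = 38
|b|^2 = (-4)^2 + 3^2 + (-1)^2 = 26
(a.b)^2 = (-11)^2 = 121
|a|^2 * |b|^2 = 38 * 26 = 988
Result = 121 - 988 = -867


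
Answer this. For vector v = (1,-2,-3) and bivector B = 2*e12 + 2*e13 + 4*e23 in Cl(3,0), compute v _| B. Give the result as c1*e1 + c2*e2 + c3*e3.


Left contraction v _| B = <vB>_1 (grade-1 part of the geometric product vB).
Using e1_|e12 = e2, e2_|e12 = -e1, e1_|e13 = e3, e3_|e13 = -e1, e2_|e23 = e3, e3_|e23 = -e2:
e1 coeff: -v2*b12 - v3*b13 = -(-2)*(2) - (-3)*(2) = 10
e2 coeff: v1*b12 - v3*b23 = (1)*(2) - (-3)*(4) = 14
e3 coeff: v1*b13 + v2*b23 = (1)*(2) + (-2)*(4) = -6
v _| B = 10*e1 + 14*e2 - 6*e3


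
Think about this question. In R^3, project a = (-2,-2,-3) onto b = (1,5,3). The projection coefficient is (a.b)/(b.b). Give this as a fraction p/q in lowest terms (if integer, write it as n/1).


Projection coefficient = (a . b) / (b . b)
a . b = (-2)*1 + (-2)*5 + (-3)*3
= -2 + (-10) + (-9) = -21
b . b = 1^2 + 5^2 + 3^2
= 1 + 25 + 9 = 35
Coefficient = -21/35
In lowest terms: -3/5


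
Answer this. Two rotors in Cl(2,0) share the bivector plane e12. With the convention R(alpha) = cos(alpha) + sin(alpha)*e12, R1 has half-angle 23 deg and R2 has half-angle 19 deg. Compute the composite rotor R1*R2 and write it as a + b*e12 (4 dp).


Same-plane rotors commute and their half-angles add:
R1*R2 = cos(a1 + a2) + sin(a1 + a2)*e12.
a1 + a2 = 23 + 19 = 42 deg
cos(42 deg) = 0.7431
sin(42 deg) = 0.6691
R1*R2 = 0.7431 + 0.6691*e12


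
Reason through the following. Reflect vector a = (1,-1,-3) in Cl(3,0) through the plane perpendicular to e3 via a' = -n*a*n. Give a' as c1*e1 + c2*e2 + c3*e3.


Reflection formula: a' = -n*a*n, with n = e3 (unit vector, n^2 = 1).
For reflection through hyperplane perp to e3:
The component along e3 flips sign, others stay.
a = (1, -1, -3)
a' = (1, -1, 3)
a' = 1*e1 - 1*e2 + 3*e3


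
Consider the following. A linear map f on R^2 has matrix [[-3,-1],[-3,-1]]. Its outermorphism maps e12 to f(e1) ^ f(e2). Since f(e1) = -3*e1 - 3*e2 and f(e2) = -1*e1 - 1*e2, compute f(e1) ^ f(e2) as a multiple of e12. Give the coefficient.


The outermorphism of a linear map f sends e1^e2 to f(e1)^f(e2).
f(e1) = -3*e1 - 3*e2
f(e2) = -1*e1 - 1*e2
f(e1) ^ f(e2) = (-3*e1 - 3*e2) ^ (-1*e1 - 1*e2)
= (-3)*(-1)*e12 + (-3)*(-1)*e21
= (3 - 3)*e12
= 0*e12
Coefficient = 0


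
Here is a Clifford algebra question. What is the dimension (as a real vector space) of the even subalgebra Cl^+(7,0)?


Even subalgebra dimension = 2^(n-1)
n = 7 + 0 = 7
2^(7 - 1) = 2^6 = 64
Verification: sum of C(7,k) for even k = 1 + 21 + 35 + 7 = 64
Result = 64


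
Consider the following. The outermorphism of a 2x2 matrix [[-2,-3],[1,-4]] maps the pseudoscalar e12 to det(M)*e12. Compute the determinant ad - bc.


The outermorphism of a linear map f sends e1^e2 to f(e1)^f(e2).
f(e1) = -2*e1 + 1*e2
f(e2) = -3*e1 - 4*e2
f(e1) ^ f(e2) = (-2*e1 + 1*e2) ^ (-3*e1 - 4*e2)
= (-2)*(-4)*e12 + 1*(-3)*e21
= (8 - (-3))*e12
= 11*e12
Coefficient = 11


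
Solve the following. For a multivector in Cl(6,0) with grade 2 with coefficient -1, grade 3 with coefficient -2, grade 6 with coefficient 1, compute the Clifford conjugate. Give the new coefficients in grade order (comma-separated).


Clifford conjugate sign for grade k: (-1)^(k(k+1)/2)
Grade 2: (-1)^(2*3/2) = (-1)^3 = -1, coeff -1 -> 1
Grade 3: (-1)^(3*4/2) = (-1)^6 = 1, coeff -2 -> -2
Grade 6: (-1)^(6*7/2) = (-1)^21 = -1, coeff 1 -> -1
Conjugated coefficients: 1, -2, -1


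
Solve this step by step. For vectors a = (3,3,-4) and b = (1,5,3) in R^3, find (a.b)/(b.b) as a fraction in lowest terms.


Projection coefficient = (a . b) / (b . b)
a . b = 3*1 + 3*5 + (-4)*3
= 3 + 15 + (-12) = 6
b . b = 1^2 + 5^2 + 3^2
= 1 + 25 + 9 = 35
Coefficient = 6/35
In lowest terms: 6/35


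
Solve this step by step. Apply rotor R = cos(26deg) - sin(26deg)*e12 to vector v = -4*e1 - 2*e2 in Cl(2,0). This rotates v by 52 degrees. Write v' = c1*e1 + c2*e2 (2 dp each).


Rotor R = cos(26deg) - sin(26deg)*e12
Rotation angle theta = 2 * 26 = 52 degrees
v' = R*v*~R rotates v by theta.
cos(52deg) = 0.6157, sin(52deg) = 0.7880
v'_1 = -4*cos(52deg) - (-2)*sin(52deg)
= -4*0.6157 - (-2)*0.7880
= -0.89
v'_2 = -4*sin(52deg) + (-2)*cos(52deg)
= -4*0.7880 + (-2)*0.6157
= -4.38
v' = -0.89*e1 - 4.38*e2


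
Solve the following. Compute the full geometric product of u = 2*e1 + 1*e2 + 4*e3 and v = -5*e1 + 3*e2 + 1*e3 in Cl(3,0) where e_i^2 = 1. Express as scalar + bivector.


In Cl(3,0): e_i^2 = 1, e_ie_j = -e_je_i for i != j.
Scalar part = u . v = 2*(-5) + 1*3 + 4*1
= -10 + 3 + 4 = -3
e12 coeff = 2*3 - 1*(-5) = 6 - (-5) = 11
e13 coeff = 2*1 - 4*(-5) = 2 - (-20) = 22
e23 coeff = 1*1 - 4*3 = 1 - 12 = -11
uv = -3 + 11*e12 + 22*e13 - 11*e23


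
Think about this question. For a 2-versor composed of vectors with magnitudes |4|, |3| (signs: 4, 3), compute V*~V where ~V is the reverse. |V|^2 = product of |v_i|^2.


Each vector v_i has |v_i|^2 = s_i^2
Squared scales: 4^2 = 16, 3^2 = 9
|V|^2 = 16 * 9
= 144


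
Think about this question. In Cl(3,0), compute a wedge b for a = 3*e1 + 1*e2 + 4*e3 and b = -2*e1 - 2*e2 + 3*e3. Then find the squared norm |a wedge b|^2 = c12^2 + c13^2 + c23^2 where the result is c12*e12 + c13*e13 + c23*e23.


a wedge b = (a1*b2 - a2*b1)*e12 + (a1*b3 - a3*b1)*e13 + (a2*b3 - a3*b2)*e23
e12 coeff: 3*(-2) - 1*(-2) = -6 - (-2) = -4
e13 coeff: 3*3 - 4*(-2) = 9 - (-8) = 17
e23 coeff: 1*3 - 4*(-2) = 3 - (-8) = 11
|a wedge b|^2 = (-4)^2 + 17^2 + 11^2
= 16 + 289 + 121
= 426


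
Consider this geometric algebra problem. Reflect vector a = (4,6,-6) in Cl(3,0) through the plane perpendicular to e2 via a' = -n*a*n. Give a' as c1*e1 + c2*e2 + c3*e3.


Reflection formula: a' = -n*a*n, with n = e2 (unit vector, n^2 = 1).
For reflection through hyperplane perp to e2:
The component along e2 flips sign, others stay.
a = (4, 6, -6)
a' = (4, -6, -6)
a' = 4*e1 - 6*e2 - 6*e3


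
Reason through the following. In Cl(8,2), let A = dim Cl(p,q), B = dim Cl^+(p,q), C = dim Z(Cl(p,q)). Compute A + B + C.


n = 8 + 2 = 10
Total dim = 2^10 = 1024
Even subalgebra dim = 2^9 = 512
n is even, so center dim = 1
Sum = 1024 + 512 + 1 = 1537


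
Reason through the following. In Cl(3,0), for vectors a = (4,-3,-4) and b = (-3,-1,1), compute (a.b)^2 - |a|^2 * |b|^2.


a . b = 4*(-3) + (-3)*(-1) + (-4)*1
= -12 + 3 + (-4) = -13
|a|^2 = 4^2 + (-3)^2 + (-4)^2 = 41
|b|^2 = (-3)^2 + (-1)^2 + 1^2 = 11
(a.b)^2 = (-13)^2 = 169
|a|^2 * |b|^2 = 41 * 11 = 451
Result = 169 - 451 = -282


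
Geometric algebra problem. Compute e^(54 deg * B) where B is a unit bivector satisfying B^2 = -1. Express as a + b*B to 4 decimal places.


For a unit bivector B with B^2 = -1, the exponential series gives
e^(theta*B) = cos(theta) + sin(theta)*B (the GA analogue of Euler's formula).
theta = 54 degrees = 0.942478 rad
cos(54 deg) = 0.5878
sin(54 deg) = 0.8090
exp(theta*B) = 0.5878 + 0.8090*B


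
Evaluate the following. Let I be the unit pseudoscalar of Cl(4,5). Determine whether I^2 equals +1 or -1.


The pseudoscalar I = e1...e_n (product of all n generators) of Cl(p,q) satisfies I^2 = (-1)^(q + n(n-1)/2).
p = 4, q = 5, n = p + q = 9
n(n-1)/2 = 9 * 8 / 2 = 36
Exponent = q + n(n-1)/2 = 5 + 36 = 41
I^2 = (-1)^41 = -1


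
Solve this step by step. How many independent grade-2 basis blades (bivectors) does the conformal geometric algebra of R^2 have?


The conformal model of R^2 uses Cl(3,1) with m = 2 + 2 = 4 generators.
Number of grade-2 blades = C(m, 2) = C(4, 2)
= 4*3/2 = 6


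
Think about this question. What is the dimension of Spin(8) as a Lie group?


Spin(n) double-covers SO(n); both have Lie algebra so(n) of dimension n(n-1)/2.
n = 8
n(n-1) = 8 * 7 = 56
dim Spin(8) = 56/2 = 28


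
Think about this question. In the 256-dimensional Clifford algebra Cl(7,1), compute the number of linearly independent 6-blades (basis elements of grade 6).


Number of grade-k basis blades in Cl(p,q) with n = p + q is C(n, k).
n = 7 + 1 = 8
C(8, 6) = 8! / (6! * 2!)
= 40320 / (720 * 2)
= 28


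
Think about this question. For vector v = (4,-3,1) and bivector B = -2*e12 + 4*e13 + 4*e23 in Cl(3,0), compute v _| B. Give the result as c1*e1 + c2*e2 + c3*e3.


Left contraction v _| B = <vB>_1 (grade-1 part of the geometric product vB).
Using e1_|e12 = e2, e2_|e12 = -e1, e1_|e13 = e3, e3_|e13 = -e1, e2_|e23 = e3, e3_|e23 = -e2:
e1 coeff: -v2*b12 - v3*b13 = -(-3)*(-2) - (1)*(4) = -10
e2 coeff: v1*b12 - v3*b23 = (4)*(-2) - (1)*(4) = -12
e3 coeff: v1*b13 + v2*b23 = (4)*(4) + (-3)*(4) = 4
v _| B = -10*e1 - 12*e2 + 4*e3


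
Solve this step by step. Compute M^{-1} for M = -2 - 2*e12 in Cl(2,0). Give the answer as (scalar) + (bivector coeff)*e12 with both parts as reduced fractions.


M = -2 - 2*e12, where e12^2 = -1.
Since M commutes with its reverse ~M = a - b*e12, M * ~M = a^2 - b^2*e12^2 = a^2 + b^2.
So M^{-1} = ~M / (a^2 + b^2) = (a - b*e12)/(a^2 + b^2).
a^2 + b^2 = 4 + 4 = 8
Scalar part = -2/8 = -1/4
Bivector coeff = 2/8 = 1/4
M^{-1} = -1/4 + 1/4*e12


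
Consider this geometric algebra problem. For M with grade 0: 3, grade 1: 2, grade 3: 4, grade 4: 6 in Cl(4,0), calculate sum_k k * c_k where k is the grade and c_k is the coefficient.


Grade-weighted sum = sum of grade_k * coefficient_k
0*3 = 0
1*2 = 2
3*4 = 12
4*6 = 24
Total = 0 + 2 + 12 + 24 = 38


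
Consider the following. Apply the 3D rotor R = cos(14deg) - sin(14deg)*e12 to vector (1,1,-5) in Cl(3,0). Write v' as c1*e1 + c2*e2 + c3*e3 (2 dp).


Rotor R = cos(14deg) - sin(14deg)*e12
Rotation angle theta = 2 * 14 = 28 degrees in the e12 plane (e1 -> e2).
The component perpendicular to the plane (e3) is invariant: v'_3 = v3 = -5.00
cos(28deg) = 0.8829, sin(28deg) = 0.4695
v'_1 = v1*cos(theta) - v2*sin(theta) = 1*0.8829 - 1*0.4695 = 0.41
v'_2 = v1*sin(theta) + v2*cos(theta) = 1*0.4695 + 1*0.8829 = 1.35
v' = 0.41*e1 + 1.35*e2 - 5.00*e3


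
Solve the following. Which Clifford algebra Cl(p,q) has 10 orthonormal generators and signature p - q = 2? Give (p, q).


We need p + q = 10 and p - q = 2.
Adding: 2p = 10 + 2 = 12, so p = 6.
Then q = 10 - 6 = 4.
(p, q) = (6, 4)


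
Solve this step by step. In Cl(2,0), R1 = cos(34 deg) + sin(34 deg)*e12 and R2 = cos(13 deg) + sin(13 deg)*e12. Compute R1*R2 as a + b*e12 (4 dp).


Same-plane rotors commute and their half-angles add:
R1*R2 = cos(a1 + a2) + sin(a1 + a2)*e12.
a1 + a2 = 34 + 13 = 47 deg
cos(47 deg) = 0.6820
sin(47 deg) = 0.7314
R1*R2 = 0.6820 + 0.7314*e12


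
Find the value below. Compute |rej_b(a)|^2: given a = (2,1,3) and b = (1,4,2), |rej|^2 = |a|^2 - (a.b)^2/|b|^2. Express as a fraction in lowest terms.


|a|^2 = 2^2 + 1^2 + 3^2 = 14
|b|^2 = 1^2 + 4^2 + 2^2 = 21
a . b = 2*1 + 1*4 + 3*2 = 12
(a.b)^2 = 12^2 = 144
|rej|^2 = 14 - 144/21
= (294 - 144)/21
= 150/21
In lowest terms: 50/7


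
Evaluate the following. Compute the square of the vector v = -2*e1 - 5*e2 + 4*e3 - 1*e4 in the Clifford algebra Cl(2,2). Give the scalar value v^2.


v^2 = sum of c_i^2 * e_i^2
Positive signature terms (e_i^2 = +1): (-2)^2 + (-5)^2 = 29
Negative signature terms (e_j^2 = -1): 4^2 + (-1)^2 = 17
v^2 = 29 - 17 = 12
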